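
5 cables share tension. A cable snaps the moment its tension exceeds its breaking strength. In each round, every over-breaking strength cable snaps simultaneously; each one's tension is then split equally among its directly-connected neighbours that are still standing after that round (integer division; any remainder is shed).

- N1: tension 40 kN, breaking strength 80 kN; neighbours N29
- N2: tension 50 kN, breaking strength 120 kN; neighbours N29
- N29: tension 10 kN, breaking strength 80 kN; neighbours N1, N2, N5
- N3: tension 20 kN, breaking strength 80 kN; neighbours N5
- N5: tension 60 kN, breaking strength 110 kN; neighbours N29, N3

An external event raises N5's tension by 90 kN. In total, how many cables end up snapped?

Round 1 — N5 at 150 > 110. N5 snaps.
  N5 sheds 150 kN to N29, N3: 75 each.
    N29: 10+75 = 85 > 80
    N3: 20+75 = 95 > 80
Round 2 — N29, N3 snap.
  N29 sheds 85 kN to N1, N2: 42 each (1 lost).
    N1: 40+42 = 82 > 80
    N2: 50+42 = 92 ≤ 120
  N3 sheds 95 kN: no online neighbours, lost.
Round 3 — N1 snaps.
  N1 sheds 82 kN: no online neighbours, lost.
No further breaks.

4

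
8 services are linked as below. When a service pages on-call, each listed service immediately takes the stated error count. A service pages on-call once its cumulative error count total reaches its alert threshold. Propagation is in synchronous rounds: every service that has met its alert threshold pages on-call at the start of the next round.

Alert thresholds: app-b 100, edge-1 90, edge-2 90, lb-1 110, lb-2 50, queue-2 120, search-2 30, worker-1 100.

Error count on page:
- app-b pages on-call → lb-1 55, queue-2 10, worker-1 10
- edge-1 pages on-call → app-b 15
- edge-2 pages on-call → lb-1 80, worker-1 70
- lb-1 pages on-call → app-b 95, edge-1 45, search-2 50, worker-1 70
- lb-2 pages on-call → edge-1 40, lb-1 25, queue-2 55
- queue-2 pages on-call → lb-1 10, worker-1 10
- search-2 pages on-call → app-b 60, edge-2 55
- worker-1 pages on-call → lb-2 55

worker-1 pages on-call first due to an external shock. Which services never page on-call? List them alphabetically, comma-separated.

Round 1 — worker-1 pages on-call (initial).
  lb-2: +55 → 55 ≥ 50
Round 2 — lb-2 pages on-call.
  edge-1: +40 → 40 < 90
  lb-1: +25 → 25 < 110
  queue-2: +55 → 55 < 120
No further pages.

app-b, edge-1, edge-2, lb-1, queue-2, search-2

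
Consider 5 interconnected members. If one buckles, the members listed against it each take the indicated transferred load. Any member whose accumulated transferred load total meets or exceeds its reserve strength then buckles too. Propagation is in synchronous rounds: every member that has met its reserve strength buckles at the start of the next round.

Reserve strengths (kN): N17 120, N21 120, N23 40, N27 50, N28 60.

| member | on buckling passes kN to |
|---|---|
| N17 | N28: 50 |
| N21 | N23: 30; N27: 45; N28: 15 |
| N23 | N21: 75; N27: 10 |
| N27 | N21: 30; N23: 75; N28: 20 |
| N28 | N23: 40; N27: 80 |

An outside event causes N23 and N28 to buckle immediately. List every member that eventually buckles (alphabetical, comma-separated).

N23, N27, N28

Round 1 — N23, N28 buckle (initial).
  N21: +75 → 75 < 120
  N27: +10+80 → 90 ≥ 50
Round 2 — N27 buckles.
  N21: +30 → 105 < 120
No further bucklings.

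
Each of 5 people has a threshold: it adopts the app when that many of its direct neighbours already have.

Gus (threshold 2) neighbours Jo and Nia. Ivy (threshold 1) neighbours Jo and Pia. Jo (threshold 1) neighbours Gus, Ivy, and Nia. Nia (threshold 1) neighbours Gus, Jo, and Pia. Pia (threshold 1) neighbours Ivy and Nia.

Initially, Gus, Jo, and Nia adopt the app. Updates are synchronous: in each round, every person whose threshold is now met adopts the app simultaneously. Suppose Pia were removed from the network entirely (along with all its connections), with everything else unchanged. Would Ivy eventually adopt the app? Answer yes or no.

With Pia removed:
Round 1 — Gus, Jo, Nia adopt the app (initial).
Round 2 — checking thresholds:
  Ivy: 1 of 1 neighbours ≥ 1, adopts the app.
Round 3 — no new adoptions; cascade stops.

yes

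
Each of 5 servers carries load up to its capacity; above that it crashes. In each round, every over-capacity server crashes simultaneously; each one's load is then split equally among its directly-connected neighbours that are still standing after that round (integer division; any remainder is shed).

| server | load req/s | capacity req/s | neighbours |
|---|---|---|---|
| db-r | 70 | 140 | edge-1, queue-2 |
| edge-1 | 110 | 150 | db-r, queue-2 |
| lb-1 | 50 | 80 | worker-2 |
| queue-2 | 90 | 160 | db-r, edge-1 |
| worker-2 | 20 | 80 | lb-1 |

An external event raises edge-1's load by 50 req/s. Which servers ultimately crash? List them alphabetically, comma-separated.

db-r, edge-1, queue-2

Round 1 — edge-1 at 160 > 150. edge-1 crashes.
  edge-1 sheds 160 req/s to db-r, queue-2: 80 each.
    db-r: 70+80 = 150 > 140
    queue-2: 90+80 = 170 > 160
Round 2 — db-r, queue-2 crash.
  db-r sheds 150 req/s: no online neighbours, lost.
  queue-2 sheds 170 req/s: no online neighbours, lost.
No further crashes.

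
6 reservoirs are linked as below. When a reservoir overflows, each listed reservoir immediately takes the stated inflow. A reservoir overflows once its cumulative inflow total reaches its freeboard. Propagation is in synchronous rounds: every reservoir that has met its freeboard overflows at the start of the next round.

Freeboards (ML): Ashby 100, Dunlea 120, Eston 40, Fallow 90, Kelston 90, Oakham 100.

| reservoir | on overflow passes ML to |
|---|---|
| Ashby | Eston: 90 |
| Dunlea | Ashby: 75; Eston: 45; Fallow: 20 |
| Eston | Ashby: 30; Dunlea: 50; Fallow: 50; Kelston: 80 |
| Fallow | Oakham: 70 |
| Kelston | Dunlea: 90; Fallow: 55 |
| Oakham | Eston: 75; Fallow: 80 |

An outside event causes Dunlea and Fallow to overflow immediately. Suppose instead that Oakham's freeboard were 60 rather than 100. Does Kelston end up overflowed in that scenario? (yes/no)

With Oakham's freeboard at 60:
Round 1 — Dunlea, Fallow overflow (initial).
  Ashby: +75 → 75 < 100
  Eston: +45 → 45 ≥ 40
  Oakham: +70 → 70 ≥ 60
Round 2 — Eston, Oakham overflow.
  Ashby: +30 → 105 ≥ 100
  Kelston: +80 → 80 < 90
Round 3 — Ashby overflows.
No further overflows.

no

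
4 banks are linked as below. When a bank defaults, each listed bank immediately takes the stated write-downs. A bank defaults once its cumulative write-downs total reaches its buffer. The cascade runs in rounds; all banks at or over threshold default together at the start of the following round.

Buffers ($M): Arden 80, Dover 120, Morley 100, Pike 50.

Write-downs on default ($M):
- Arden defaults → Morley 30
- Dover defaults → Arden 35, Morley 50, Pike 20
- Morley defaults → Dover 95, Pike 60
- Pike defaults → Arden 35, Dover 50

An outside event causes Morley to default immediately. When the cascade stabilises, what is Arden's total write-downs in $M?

Round 1 — Morley defaults (initial).
  Dover: +95 → 95 < 120
  Pike: +60 → 60 ≥ 50
Round 2 — Pike defaults.
  Arden: +35 → 35 < 80
  Dover: +50 → 145 ≥ 120
Round 3 — Dover defaults.
  Arden: +35 → 70 < 80
No further defaults.

70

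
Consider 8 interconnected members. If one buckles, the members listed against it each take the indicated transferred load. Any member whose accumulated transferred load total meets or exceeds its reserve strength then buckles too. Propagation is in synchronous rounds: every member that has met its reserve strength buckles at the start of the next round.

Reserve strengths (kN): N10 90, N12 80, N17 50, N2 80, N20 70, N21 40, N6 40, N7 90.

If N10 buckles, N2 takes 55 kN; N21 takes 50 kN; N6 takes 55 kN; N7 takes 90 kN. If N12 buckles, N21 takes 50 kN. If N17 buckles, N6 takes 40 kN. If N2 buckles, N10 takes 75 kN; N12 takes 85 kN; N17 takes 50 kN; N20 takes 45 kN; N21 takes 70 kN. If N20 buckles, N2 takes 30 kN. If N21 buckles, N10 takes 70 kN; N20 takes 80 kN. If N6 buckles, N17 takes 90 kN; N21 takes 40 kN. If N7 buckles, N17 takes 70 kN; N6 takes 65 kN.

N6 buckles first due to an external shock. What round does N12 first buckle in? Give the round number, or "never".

Round 1 — N6 buckles (initial).
  N17: +90 → 90 ≥ 50
  N21: +40 → 40 ≥ 40
Round 2 — N17, N21 buckle.
  N10: +70 → 70 < 90
  N20: +80 → 80 ≥ 70
Round 3 — N20 buckles.
  N2: +30 → 30 < 80
No further bucklings.

never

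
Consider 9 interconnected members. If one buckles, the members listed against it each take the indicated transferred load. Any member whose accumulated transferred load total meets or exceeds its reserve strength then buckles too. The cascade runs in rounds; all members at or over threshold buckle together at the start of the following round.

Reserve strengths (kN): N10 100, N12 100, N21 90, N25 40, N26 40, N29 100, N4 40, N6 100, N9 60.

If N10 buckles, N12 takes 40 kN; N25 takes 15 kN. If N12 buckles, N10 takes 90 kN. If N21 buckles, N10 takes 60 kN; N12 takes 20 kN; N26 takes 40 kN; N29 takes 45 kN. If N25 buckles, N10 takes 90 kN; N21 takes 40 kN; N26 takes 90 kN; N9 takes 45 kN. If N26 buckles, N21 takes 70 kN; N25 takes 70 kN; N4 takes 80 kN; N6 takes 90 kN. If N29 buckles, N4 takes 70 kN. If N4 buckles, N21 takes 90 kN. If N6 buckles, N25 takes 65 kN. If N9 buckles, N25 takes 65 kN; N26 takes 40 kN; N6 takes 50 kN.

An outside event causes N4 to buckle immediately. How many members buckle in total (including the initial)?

5

Round 1 — N4 buckles (initial).
  N21: +90 → 90 ≥ 90
Round 2 — N21 buckles.
  N10: +60 → 60 < 100
  N12: +20 → 20 < 100
  N26: +40 → 40 ≥ 40
  N29: +45 → 45 < 100
Round 3 — N26 buckles.
  N25: +70 → 70 ≥ 40
  N6: +90 → 90 < 100
Round 4 — N25 buckles.
  N10: +90 → 150 ≥ 100
  N9: +45 → 45 < 60
Round 5 — N10 buckles.
  N12: +40 → 60 < 100
No further bucklings.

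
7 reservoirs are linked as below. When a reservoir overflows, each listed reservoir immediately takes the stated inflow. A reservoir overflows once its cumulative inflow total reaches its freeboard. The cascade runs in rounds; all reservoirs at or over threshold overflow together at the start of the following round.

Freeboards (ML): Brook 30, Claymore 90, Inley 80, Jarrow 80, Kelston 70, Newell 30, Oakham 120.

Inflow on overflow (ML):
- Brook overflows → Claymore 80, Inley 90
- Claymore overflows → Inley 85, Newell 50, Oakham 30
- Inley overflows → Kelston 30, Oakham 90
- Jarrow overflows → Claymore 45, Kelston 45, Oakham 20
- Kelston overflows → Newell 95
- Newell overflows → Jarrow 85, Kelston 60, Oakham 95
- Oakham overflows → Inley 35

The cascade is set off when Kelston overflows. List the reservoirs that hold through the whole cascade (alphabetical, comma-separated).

Brook, Claymore, Inley, Oakham

Round 1 — Kelston overflows (initial).
  Newell: +95 → 95 ≥ 30
Round 2 — Newell overflows.
  Jarrow: +85 → 85 ≥ 80
  Oakham: +95 → 95 < 120
Round 3 — Jarrow overflows.
  Claymore: +45 → 45 < 90
  Oakham: +20 → 115 < 120
No further overflows.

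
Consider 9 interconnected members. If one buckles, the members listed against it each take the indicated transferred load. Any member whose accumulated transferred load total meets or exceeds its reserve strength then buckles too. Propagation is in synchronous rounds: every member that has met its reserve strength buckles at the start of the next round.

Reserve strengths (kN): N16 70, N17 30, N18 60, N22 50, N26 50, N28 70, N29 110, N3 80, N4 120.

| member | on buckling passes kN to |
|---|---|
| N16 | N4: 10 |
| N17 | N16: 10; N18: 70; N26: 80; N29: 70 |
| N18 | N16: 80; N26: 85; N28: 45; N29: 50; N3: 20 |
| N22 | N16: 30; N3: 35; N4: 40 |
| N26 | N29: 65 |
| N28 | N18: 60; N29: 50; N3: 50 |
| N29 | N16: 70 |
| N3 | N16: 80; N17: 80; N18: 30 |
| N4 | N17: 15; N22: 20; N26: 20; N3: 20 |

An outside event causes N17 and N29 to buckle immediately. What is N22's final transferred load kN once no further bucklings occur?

Round 1 — N17, N29 buckle (initial).
  N16: +10+70 → 80 ≥ 70
  N18: +70 → 70 ≥ 60
  N26: +80 → 80 ≥ 50
Round 2 — N16, N18, N26 buckle.
  N28: +45 → 45 < 70
  N3: +20 → 20 < 80
  N4: +10 → 10 < 120
No further bucklings.

0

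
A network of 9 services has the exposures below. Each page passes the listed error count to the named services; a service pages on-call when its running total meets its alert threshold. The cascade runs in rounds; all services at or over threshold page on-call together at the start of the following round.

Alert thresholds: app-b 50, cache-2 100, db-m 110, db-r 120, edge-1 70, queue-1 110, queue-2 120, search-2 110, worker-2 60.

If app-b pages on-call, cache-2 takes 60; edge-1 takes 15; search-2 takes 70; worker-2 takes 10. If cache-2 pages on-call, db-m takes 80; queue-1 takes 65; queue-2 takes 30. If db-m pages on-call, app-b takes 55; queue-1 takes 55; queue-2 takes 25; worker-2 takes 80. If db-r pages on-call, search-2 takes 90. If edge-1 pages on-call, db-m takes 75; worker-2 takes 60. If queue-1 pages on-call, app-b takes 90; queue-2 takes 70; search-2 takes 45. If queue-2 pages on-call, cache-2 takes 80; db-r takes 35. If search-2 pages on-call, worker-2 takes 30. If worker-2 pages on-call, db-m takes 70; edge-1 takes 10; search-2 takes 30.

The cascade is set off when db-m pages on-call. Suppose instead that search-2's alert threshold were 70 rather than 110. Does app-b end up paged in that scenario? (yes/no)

With search-2's alert threshold at 70:
Round 1 — db-m pages on-call (initial).
  app-b: +55 → 55 ≥ 50
  queue-1: +55 → 55 < 110
  queue-2: +25 → 25 < 120
  worker-2: +80 → 80 ≥ 60
Round 2 — app-b, worker-2 page on-call.
  cache-2: +60 → 60 < 100
  edge-1: +15+10 → 25 < 70
  search-2: +70+30 → 100 ≥ 70
Round 3 — search-2 pages on-call.
No further pages.

yes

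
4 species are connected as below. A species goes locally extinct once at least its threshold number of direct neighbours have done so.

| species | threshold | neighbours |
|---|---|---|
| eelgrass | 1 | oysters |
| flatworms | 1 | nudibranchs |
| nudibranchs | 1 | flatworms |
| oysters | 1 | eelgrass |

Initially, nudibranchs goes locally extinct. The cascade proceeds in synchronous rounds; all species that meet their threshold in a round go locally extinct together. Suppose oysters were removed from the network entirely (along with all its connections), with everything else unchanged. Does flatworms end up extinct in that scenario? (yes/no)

With oysters removed:
Round 1 — nudibranchs goes locally extinct (initial).
Round 2 — checking thresholds:
  flatworms: 1 of 1 neighbours ≥ 1, goes locally extinct.
Round 3 — no new extinctions; cascade stops.

yes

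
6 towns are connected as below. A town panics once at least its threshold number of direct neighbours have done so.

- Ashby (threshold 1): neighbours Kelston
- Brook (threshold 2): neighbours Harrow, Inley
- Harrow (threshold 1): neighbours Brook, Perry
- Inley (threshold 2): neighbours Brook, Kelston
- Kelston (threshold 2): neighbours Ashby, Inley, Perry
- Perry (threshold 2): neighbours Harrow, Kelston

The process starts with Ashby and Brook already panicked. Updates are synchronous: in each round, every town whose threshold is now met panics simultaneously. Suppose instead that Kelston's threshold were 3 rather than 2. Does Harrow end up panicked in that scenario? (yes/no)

With Kelston's threshold at 3:
Round 1 — Ashby, Brook panic (initial).
Round 2 — checking thresholds:
  Harrow: 1 of 2 neighbours ≥ 1, panics.
  Inley: 1 of 2 neighbours < 2, holds.
  Kelston: 1 of 3 neighbours < 3, holds.
Round 3 — no new panics; cascade stops.

yes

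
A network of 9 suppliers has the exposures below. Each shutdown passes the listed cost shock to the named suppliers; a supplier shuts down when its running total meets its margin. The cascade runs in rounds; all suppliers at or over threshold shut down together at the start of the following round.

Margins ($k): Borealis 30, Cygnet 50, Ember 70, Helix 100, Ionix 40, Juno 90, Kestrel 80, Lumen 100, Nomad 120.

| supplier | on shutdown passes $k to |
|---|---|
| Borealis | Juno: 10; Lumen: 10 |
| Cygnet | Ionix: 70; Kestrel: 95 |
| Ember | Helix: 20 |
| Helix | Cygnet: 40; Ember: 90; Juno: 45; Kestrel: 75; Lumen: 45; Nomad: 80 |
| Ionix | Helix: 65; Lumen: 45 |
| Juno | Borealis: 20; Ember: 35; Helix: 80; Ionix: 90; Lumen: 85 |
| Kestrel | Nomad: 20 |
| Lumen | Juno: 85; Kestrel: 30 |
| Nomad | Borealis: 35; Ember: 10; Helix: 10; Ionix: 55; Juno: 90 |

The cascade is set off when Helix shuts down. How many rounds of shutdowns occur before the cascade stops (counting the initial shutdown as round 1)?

2

Round 1 — Helix shuts down (initial).
  Cygnet: +40 → 40 < 50
  Ember: +90 → 90 ≥ 70
  Juno: +45 → 45 < 90
  Kestrel: +75 → 75 < 80
  Lumen: +45 → 45 < 100
  Nomad: +80 → 80 < 120
Round 2 — Ember shuts down.
No further shutdowns.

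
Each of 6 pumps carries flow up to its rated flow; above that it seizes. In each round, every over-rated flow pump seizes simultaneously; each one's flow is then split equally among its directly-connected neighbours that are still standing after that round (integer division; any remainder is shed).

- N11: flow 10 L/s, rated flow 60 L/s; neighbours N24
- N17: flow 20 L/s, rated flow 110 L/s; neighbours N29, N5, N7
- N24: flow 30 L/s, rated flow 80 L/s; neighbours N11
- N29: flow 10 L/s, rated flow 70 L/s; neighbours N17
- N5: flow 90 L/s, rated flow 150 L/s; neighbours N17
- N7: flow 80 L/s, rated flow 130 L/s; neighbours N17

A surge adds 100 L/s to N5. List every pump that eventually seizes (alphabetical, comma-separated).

N17, N29, N5, N7

Round 1 — N5 at 190 > 150. N5 seizes.
  N5 sheds 190 L/s to N17: 190 each.
    N17: 20+190 = 210 > 110
Round 2 — N17 seizes.
  N17 sheds 210 L/s to N29, N7: 105 each.
    N29: 10+105 = 115 > 70
    N7: 80+105 = 185 > 130
Round 3 — N29, N7 seize.
  N29 sheds 115 L/s: no online neighbours, lost.
  N7 sheds 185 L/s: no online neighbours, lost.
No further seizures.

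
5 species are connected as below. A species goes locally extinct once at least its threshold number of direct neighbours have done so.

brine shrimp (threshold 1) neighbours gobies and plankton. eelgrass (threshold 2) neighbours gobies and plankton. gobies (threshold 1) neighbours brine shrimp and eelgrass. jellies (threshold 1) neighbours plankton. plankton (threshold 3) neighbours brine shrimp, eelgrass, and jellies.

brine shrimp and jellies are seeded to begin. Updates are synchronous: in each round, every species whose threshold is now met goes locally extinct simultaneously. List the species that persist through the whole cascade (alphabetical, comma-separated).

Round 1 — brine shrimp, jellies go locally extinct (initial).
Round 2 — checking thresholds:
  gobies: 1 of 2 neighbours ≥ 1, goes locally extinct.
  plankton: 2 of 3 neighbours < 3, below threshold.
Round 3 — no new extinctions; cascade stops.

eelgrass, plankton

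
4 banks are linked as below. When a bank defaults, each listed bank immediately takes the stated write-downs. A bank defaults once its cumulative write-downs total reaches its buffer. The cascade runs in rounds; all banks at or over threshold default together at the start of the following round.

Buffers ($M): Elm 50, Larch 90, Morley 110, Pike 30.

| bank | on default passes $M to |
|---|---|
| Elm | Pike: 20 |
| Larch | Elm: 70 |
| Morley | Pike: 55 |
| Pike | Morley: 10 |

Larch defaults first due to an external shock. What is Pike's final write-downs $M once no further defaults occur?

20

Round 1 — Larch defaults (initial).
  Elm: +70 → 70 ≥ 50
Round 2 — Elm defaults.
  Pike: +20 → 20 < 30
No further defaults.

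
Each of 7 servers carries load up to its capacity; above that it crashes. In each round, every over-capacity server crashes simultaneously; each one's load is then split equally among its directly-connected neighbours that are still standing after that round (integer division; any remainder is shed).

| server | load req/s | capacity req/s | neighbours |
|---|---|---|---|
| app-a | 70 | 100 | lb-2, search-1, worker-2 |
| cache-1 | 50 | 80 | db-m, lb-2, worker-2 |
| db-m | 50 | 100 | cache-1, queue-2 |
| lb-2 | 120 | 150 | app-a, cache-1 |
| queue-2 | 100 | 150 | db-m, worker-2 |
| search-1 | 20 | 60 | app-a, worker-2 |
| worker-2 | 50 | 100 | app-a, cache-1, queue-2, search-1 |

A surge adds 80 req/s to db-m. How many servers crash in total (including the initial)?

Round 1 — db-m at 130 > 100. db-m crashes.
  db-m sheds 130 req/s to cache-1, queue-2: 65 each.
    cache-1: 50+65 = 115 > 80
    queue-2: 100+65 = 165 > 150
Round 2 — cache-1, queue-2 crash.
  cache-1 sheds 115 req/s to lb-2, worker-2: 57 each (1 lost).
    lb-2: 120+57 = 177 > 150
    worker-2: 50+57 = 107 > 100
  queue-2 sheds 165 req/s to worker-2: 165 each.
    worker-2: 107+165 = 272 > 100
Round 3 — lb-2, worker-2 crash.
  lb-2 sheds 177 req/s to app-a: 177 each.
    app-a: 70+177 = 247 > 100
  worker-2 sheds 272 req/s to app-a, search-1: 136 each.
    app-a: 247+136 = 383 > 100
    search-1: 20+136 = 156 > 60
Round 4 — app-a, search-1 crash.
  app-a sheds 383 req/s: no online neighbours, lost.
  search-1 sheds 156 req/s: no online neighbours, lost.
No further crashes.

7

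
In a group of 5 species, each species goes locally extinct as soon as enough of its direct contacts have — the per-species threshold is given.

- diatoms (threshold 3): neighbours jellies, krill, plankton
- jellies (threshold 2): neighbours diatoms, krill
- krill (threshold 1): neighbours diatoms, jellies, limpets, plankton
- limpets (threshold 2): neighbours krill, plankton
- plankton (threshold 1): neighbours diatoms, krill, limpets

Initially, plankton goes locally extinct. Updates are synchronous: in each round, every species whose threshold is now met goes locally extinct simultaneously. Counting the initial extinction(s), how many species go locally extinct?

3

Round 1 — plankton goes locally extinct (initial).
Round 2 — checking thresholds:
  diatoms: 1 of 3 neighbours < 3, holds.
  krill: 1 of 4 neighbours ≥ 1, goes locally extinct.
  limpets: 1 of 2 neighbours < 2, holds.
Round 3 — checking thresholds:
  diatoms: 2 of 3 neighbours < 3, holds.
  jellies: 1 of 2 neighbours < 2, holds.
  limpets: 2 of 2 neighbours ≥ 2, goes locally extinct.
Round 4 — no new extinctions; cascade stops.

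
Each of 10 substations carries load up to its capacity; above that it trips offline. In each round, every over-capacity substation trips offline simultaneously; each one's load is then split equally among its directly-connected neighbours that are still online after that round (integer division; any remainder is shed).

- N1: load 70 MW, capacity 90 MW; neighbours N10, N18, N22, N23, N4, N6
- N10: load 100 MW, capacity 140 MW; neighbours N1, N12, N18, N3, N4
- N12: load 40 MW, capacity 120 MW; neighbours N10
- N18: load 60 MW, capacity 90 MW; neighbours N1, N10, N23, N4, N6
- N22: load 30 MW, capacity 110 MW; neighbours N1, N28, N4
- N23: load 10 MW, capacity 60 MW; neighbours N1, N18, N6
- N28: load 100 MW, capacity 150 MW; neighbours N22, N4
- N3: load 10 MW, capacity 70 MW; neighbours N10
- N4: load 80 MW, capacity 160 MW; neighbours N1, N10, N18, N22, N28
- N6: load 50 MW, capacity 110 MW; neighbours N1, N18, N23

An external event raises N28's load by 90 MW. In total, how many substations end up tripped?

Round 1 — N28 at 190 > 150. N28 trips offline.
  N28 sheds 190 MW to N22, N4: 95 each.
    N22: 30+95 = 125 > 110
    N4: 80+95 = 175 > 160
Round 2 — N22, N4 trip offline.
  N22 sheds 125 MW to N1: 125 each.
    N1: 70+125 = 195 > 90
  N4 sheds 175 MW to N1, N10, N18: 58 each (1 lost).
    N1: 195+58 = 253 > 90
    N10: 100+58 = 158 > 140
    N18: 60+58 = 118 > 90
Round 3 — N1, N10, N18 trip offline.
  N1 sheds 253 MW to N23, N6: 126 each (1 lost).
    N23: 10+126 = 136 > 60
    N6: 50+126 = 176 > 110
  N10 sheds 158 MW to N12, N3: 79 each.
    N12: 40+79 = 119 ≤ 120
    N3: 10+79 = 89 > 70
  N18 sheds 118 MW to N23, N6: 59 each.
    N23: 136+59 = 195 > 60
    N6: 176+59 = 235 > 110
Round 4 — N23, N3, N6 trip offline.
  N23 sheds 195 MW: no online neighbours, lost.
  N3 sheds 89 MW: no online neighbours, lost.
  N6 sheds 235 MW: no online neighbours, lost.
No further trips.

9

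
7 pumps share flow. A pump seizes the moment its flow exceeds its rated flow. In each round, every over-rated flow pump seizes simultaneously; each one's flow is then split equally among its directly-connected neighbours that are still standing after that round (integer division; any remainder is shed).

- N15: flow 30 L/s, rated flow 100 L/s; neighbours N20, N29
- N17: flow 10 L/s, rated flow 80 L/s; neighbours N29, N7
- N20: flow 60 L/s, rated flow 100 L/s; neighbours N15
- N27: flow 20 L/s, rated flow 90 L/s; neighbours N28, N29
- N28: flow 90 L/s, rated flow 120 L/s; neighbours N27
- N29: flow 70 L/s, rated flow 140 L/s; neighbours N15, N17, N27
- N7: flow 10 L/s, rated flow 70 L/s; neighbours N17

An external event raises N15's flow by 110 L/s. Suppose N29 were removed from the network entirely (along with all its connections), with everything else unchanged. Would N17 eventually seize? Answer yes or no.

no

With N29 removed:
Round 1 — N15 at 140 > 100. N15 seizes.
  N15 sheds 140 L/s to N20: 140 each.
    N20: 60+140 = 200 > 100
Round 2 — N20 seizes.
  N20 sheds 200 L/s: no online neighbours, lost.
No further seizures.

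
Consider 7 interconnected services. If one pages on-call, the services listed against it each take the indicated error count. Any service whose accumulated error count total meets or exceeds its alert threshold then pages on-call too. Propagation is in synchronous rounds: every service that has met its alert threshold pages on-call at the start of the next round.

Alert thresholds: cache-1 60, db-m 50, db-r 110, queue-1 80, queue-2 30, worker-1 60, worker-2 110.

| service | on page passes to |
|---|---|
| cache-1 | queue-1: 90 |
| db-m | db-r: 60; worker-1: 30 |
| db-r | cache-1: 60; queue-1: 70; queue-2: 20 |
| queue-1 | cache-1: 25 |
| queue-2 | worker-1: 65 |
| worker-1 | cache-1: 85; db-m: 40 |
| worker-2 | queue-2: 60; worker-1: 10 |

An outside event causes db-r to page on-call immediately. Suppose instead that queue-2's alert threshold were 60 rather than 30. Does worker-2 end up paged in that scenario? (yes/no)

no

With queue-2's alert threshold at 60:
Round 1 — db-r pages on-call (initial).
  cache-1: +60 → 60 ≥ 60
  queue-1: +70 → 70 < 80
  queue-2: +20 → 20 < 60
Round 2 — cache-1 pages on-call.
  queue-1: +90 → 160 ≥ 80
Round 3 — queue-1 pages on-call.
No further pages.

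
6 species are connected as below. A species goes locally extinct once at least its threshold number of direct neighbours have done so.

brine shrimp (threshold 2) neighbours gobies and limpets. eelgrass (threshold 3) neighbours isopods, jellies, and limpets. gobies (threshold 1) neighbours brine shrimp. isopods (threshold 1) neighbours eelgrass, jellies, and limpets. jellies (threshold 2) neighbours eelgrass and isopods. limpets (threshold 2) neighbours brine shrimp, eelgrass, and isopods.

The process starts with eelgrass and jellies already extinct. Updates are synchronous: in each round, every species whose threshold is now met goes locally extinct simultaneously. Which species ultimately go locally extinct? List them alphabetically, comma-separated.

eelgrass, isopods, jellies, limpets

Round 1 — eelgrass, jellies go locally extinct (initial).
Round 2 — checking thresholds:
  isopods: 2 of 3 neighbours ≥ 1, goes locally extinct.
  limpets: 1 of 3 neighbours < 2, not yet.
Round 3 — checking thresholds:
  limpets: 2 of 3 neighbours ≥ 2, goes locally extinct.
Round 4 — no new extinctions; cascade stops.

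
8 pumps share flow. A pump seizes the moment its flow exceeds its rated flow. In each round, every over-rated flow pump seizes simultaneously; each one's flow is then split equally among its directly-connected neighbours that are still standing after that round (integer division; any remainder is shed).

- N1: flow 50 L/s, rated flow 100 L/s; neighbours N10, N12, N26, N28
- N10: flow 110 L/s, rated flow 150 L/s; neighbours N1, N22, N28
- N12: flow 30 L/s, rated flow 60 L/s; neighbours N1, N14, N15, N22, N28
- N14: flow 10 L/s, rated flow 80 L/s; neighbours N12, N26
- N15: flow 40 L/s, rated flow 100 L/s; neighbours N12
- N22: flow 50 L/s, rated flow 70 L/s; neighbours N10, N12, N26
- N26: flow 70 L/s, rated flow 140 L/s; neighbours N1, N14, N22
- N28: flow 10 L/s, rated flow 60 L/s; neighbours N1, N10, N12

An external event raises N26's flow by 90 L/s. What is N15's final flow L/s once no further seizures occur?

78

Round 1 — N26 at 160 > 140. N26 seizes.
  N26 sheds 160 L/s to N1, N14, N22: 53 each (1 lost).
    N1: 50+53 = 103 > 100
    N14: 10+53 = 63 ≤ 80
    N22: 50+53 = 103 > 70
Round 2 — N1, N22 seize.
  N1 sheds 103 L/s to N10, N12, N28: 34 each (1 lost).
    N10: 110+34 = 144 ≤ 150
    N12: 30+34 = 64 > 60
    N28: 10+34 = 44 ≤ 60
  N22 sheds 103 L/s to N10, N12: 51 each (1 lost).
    N10: 144+51 = 195 > 150
    N12: 64+51 = 115 > 60
Round 3 — N10, N12 seize.
  N10 sheds 195 L/s to N28: 195 each.
    N28: 44+195 = 239 > 60
  N12 sheds 115 L/s to N14, N15, N28: 38 each (1 lost).
    N14: 63+38 = 101 > 80
    N15: 40+38 = 78 ≤ 100
    N28: 239+38 = 277 > 60
Round 4 — N14, N28 seize.
  N14 sheds 101 L/s: no online neighbours, lost.
  N28 sheds 277 L/s: no online neighbours, lost.
No further seizures.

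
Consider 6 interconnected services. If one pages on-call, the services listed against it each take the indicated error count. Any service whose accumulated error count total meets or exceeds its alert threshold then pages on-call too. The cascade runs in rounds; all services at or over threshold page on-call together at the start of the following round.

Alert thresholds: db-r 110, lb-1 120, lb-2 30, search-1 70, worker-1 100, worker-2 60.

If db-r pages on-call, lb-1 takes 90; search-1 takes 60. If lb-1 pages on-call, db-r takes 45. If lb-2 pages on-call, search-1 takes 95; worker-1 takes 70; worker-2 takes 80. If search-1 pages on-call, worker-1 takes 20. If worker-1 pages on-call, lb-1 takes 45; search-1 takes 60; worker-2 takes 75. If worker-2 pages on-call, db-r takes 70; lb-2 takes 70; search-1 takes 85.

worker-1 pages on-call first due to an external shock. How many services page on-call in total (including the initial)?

4

Round 1 — worker-1 pages on-call (initial).
  lb-1: +45 → 45 < 120
  search-1: +60 → 60 < 70
  worker-2: +75 → 75 ≥ 60
Round 2 — worker-2 pages on-call.
  db-r: +70 → 70 < 110
  lb-2: +70 → 70 ≥ 30
  search-1: +85 → 145 ≥ 70
Round 3 — lb-2, search-1 page on-call.
No further pages.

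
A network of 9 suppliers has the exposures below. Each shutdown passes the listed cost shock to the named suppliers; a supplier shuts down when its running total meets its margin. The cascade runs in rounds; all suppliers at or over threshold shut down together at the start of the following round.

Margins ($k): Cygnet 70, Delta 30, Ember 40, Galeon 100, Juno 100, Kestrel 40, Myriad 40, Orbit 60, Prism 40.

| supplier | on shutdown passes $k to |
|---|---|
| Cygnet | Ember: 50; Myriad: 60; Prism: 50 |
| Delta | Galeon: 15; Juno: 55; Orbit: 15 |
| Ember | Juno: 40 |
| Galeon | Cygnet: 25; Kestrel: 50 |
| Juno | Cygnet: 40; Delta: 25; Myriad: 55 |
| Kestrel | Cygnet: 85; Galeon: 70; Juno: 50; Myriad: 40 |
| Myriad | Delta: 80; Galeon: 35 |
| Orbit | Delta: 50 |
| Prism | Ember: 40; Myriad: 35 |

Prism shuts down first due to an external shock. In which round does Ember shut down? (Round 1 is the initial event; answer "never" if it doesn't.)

2

Round 1 — Prism shuts down (initial).
  Ember: +40 → 40 ≥ 40
  Myriad: +35 → 35 < 40
Round 2 — Ember shuts down.
  Juno: +40 → 40 < 100
No further shutdowns.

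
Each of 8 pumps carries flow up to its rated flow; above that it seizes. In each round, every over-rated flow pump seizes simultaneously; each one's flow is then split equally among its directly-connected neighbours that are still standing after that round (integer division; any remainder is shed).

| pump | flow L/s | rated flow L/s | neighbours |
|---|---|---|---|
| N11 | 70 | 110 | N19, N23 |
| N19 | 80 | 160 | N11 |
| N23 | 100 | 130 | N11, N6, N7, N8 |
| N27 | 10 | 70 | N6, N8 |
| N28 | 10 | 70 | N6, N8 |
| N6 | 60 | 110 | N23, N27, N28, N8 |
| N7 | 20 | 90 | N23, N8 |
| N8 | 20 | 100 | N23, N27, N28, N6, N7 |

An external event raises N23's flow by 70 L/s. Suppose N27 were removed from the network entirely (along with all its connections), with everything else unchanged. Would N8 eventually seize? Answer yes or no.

With N27 removed:
Round 1 — N23 at 170 > 130. N23 seizes.
  N23 sheds 170 L/s to N11, N6, N7, N8: 42 each (2 lost).
    N11: 70+42 = 112 > 110
    N6: 60+42 = 102 ≤ 110
    N7: 20+42 = 62 ≤ 90
    N8: 20+42 = 62 ≤ 100
Round 2 — N11 seizes.
  N11 sheds 112 L/s to N19: 112 each.
    N19: 80+112 = 192 > 160
Round 3 — N19 seizes.
  N19 sheds 192 L/s: no online neighbours, lost.
No further seizures.

no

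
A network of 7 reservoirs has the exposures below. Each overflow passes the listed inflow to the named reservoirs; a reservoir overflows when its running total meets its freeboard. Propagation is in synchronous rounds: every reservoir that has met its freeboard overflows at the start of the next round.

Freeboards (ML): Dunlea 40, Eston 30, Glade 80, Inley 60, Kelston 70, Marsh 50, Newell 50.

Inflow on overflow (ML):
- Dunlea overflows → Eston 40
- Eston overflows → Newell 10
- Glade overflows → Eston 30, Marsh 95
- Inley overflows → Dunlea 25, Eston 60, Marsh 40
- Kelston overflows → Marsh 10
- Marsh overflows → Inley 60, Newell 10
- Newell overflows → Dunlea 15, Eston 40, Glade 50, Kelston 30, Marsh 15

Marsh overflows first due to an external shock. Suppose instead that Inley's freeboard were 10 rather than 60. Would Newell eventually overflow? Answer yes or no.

With Inley's freeboard at 10:
Round 1 — Marsh overflows (initial).
  Inley: +60 → 60 ≥ 10
  Newell: +10 → 10 < 50
Round 2 — Inley overflows.
  Dunlea: +25 → 25 < 40
  Eston: +60 → 60 ≥ 30
Round 3 — Eston overflows.
  Newell: +10 → 20 < 50
No further overflows.

no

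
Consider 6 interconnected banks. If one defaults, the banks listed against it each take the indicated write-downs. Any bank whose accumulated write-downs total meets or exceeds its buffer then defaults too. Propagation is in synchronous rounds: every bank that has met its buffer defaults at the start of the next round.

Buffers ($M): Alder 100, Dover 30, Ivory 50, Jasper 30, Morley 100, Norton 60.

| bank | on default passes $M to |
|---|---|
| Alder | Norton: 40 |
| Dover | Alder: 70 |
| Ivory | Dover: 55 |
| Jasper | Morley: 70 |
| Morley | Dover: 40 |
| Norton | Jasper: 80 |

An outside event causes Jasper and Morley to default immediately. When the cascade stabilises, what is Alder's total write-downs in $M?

Round 1 — Jasper, Morley default (initial).
  Dover: +40 → 40 ≥ 30
Round 2 — Dover defaults.
  Alder: +70 → 70 < 100
No further defaults.

70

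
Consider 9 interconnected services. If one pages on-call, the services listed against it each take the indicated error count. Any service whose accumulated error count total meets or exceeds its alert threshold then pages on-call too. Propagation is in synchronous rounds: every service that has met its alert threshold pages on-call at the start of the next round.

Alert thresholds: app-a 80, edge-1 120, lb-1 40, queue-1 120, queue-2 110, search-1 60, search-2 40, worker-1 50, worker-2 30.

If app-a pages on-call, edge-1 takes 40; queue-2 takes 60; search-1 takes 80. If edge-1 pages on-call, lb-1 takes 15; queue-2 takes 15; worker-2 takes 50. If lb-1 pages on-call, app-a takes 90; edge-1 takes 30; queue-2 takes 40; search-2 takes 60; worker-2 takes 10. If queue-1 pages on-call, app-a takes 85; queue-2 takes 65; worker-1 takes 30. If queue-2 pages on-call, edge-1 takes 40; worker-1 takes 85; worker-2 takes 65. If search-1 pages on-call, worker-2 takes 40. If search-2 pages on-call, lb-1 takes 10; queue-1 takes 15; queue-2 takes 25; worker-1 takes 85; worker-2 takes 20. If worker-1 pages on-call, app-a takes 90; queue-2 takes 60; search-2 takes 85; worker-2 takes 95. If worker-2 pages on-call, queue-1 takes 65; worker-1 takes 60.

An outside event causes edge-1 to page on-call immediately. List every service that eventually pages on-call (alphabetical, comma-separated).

Round 1 — edge-1 pages on-call (initial).
  lb-1: +15 → 15 < 40
  queue-2: +15 → 15 < 110
  worker-2: +50 → 50 ≥ 30
Round 2 — worker-2 pages on-call.
  queue-1: +65 → 65 < 120
  worker-1: +60 → 60 ≥ 50
Round 3 — worker-1 pages on-call.
  app-a: +90 → 90 ≥ 80
  queue-2: +60 → 75 < 110
  search-2: +85 → 85 ≥ 40
Round 4 — app-a, search-2 page on-call.
  lb-1: +10 → 25 < 40
  queue-1: +15 → 80 < 120
  queue-2: +60+25 → 160 ≥ 110
  search-1: +80 → 80 ≥ 60
Round 5 — queue-2, search-1 page on-call.
No further pages.

app-a, edge-1, queue-2, search-1, search-2, worker-1, worker-2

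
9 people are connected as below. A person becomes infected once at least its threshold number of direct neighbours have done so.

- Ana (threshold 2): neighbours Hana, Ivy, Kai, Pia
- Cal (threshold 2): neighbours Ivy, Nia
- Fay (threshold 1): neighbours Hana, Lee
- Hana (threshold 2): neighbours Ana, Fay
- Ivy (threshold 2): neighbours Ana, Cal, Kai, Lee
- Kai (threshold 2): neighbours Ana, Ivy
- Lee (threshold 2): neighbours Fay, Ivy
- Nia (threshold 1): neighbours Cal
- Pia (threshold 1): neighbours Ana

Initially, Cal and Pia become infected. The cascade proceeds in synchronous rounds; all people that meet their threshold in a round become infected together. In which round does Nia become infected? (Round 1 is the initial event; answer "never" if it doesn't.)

Round 1 — Cal, Pia become infected (initial).
Round 2 — checking thresholds:
  Ana: 1 of 4 neighbours < 2, below threshold.
  Ivy: 1 of 4 neighbours < 2, below threshold.
  Nia: 1 of 1 neighbours ≥ 1, becomes infected.
Round 3 — no new infections; cascade stops.

2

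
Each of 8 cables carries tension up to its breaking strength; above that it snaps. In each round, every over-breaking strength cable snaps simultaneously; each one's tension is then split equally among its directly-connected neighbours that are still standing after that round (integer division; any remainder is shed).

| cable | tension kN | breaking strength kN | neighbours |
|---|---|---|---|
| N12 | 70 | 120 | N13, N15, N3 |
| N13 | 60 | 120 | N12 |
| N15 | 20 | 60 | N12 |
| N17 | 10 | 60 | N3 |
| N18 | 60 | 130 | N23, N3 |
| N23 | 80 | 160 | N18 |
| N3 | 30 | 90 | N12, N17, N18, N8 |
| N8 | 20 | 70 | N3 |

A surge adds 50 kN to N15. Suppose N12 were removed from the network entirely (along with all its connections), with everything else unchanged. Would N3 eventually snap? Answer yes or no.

no

With N12 removed:
Round 1 — N15 at 70 > 60. N15 snaps.
  N15 sheds 70 kN: no online neighbours, lost.
No further breaks.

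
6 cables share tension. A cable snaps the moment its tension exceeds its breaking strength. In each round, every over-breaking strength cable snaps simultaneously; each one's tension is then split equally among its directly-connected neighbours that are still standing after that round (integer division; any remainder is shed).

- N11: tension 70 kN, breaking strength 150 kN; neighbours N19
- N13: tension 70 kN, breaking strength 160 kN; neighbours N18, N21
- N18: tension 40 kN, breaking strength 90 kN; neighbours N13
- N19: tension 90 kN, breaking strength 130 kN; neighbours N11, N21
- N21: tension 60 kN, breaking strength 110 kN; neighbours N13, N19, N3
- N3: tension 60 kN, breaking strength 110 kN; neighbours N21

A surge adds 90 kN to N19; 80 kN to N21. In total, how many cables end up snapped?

4

Round 1 — N19 at 180 > 130; N21 at 140 > 110. N19, N21 snap.
  N19 sheds 180 kN to N11: 180 each.
    N11: 70+180 = 250 > 150
  N21 sheds 140 kN to N13, N3: 70 each.
    N13: 70+70 = 140 ≤ 160
    N3: 60+70 = 130 > 110
Round 2 — N11, N3 snap.
  N11 sheds 250 kN: no online neighbours, lost.
  N3 sheds 130 kN: no online neighbours, lost.
No further breaks.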